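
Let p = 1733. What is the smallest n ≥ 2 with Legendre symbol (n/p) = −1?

(2/1733) = −1, so 2 is the smallest positive non-residue mod 1733.

2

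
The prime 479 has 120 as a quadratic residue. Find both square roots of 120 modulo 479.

Since 479 ≡ 3 (mod 4), a square root of 120 is 120^((479+1)/4) = 120^120 mod 479.
Repeated squaring: 120^2≡30, 120^4≡421, 120^8≡11, 120^16≡121, 120^32≡271, 120^64≡154 (mod 479).
120^120 = 120^(64+32+16+8) ≡ 240 (mod 479).
Check: 240² = 57600 ≡ 120 (mod 479). The two roots are 239 and 240.

239, 240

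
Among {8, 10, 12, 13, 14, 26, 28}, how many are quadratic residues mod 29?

(8/29) = -1 → non-residue.
(10/29) = -1 → non-residue.
(12/29) = -1 → non-residue.
(13/29) = +1 → QR.
(14/29) = -1 → non-residue.
(26/29) = -1 → non-residue.
(28/29) = +1 → QR.
Total quadratic residues among the 7: 2.

2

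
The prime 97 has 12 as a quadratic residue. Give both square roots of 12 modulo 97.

97 ≡ 1 (mod 4), so we find a root by search.
Trying successive values, 20² = 400 ≡ 12 (mod 97). The other root is 97 − 20 = 77.

20, 77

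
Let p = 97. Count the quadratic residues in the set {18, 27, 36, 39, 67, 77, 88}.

4

(18/97) = +1 → QR.
(27/97) = +1 → QR.
(36/97) = +1 → QR.
(39/97) = -1 → non-residue.
(67/97) = -1 → non-residue.
(77/97) = -1 → non-residue.
(88/97) = +1 → QR.
Total quadratic residues among the 7: 4.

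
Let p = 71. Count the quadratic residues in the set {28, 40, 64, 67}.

(28/71) = -1 → non-residue.
(40/71) = +1 → QR.
(64/71) = +1 → QR.
(67/71) = -1 → non-residue.
Total quadratic residues among the 4: 2.

2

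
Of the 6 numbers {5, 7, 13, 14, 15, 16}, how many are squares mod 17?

3

(5/17) = -1 → non-residue.
(7/17) = -1 → non-residue.
(13/17) = +1 → QR.
(14/17) = -1 → non-residue.
(15/17) = +1 → QR.
(16/17) = +1 → QR.
Total quadratic residues among the 6: 3.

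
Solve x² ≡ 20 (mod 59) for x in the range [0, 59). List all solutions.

Since 59 ≡ 3 (mod 4), a square root of 20 is 20^((59+1)/4) = 20^15 mod 59.
Repeated squaring: 20^2≡46, 20^4≡51, 20^8≡5 (mod 59).
20^15 = 20^(8+4+2+1) ≡ 16 (mod 59).
Check: 16² = 256 ≡ 20 (mod 59). The two roots are 16 and 43.

16, 43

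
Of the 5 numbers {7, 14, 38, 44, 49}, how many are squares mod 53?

(7/53) = +1 → QR.
(14/53) = -1 → non-residue.
(38/53) = +1 → QR.
(44/53) = +1 → QR.
(49/53) = +1 → QR.
Total quadratic residues among the 5: 4.

4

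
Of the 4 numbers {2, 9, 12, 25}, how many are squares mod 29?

2

(2/29) = -1 → non-residue.
(9/29) = +1 → QR.
(12/29) = -1 → non-residue.
(25/29) = +1 → QR.
Total quadratic residues among the 4: 2.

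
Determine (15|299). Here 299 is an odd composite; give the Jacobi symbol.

1

Reciprocity: 15 ≡ 3 and 299 ≡ 3 (mod 4), so (15/299) = −(299/15).
Reduce top mod 15: now compute (14/15).
Pull out 2: since 15 ≡ 7 (mod 8), (2/15) = +1.
Reciprocity: 7 ≡ 3 and 15 ≡ 3 (mod 4), so (7/15) = −(15/7).
Reduce top mod 7: now compute (1/7).
Reached (1/7) = 1. Collecting the sign flips along the way, the symbol is +1.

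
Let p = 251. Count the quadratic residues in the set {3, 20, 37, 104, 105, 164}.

4

(3/251) = +1 → QR.
(20/251) = +1 → QR.
(37/251) = -1 → non-residue.
(104/251) = -1 → non-residue.
(105/251) = +1 → QR.
(164/251) = +1 → QR.
Total quadratic residues among the 6: 4.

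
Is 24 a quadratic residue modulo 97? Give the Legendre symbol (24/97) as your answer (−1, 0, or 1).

Pull out 2^3: since 97 ≡ 1 (mod 8), (2/97) = +1, so (2/97)^3 = +1.
Reciprocity: 3 ≡ 3 and 97 ≡ 1 (mod 4), so (3/97) = +(97/3).
Reduce top mod 3: now compute (1/3).
Reached (1/3) = 1. Collecting the sign flips along the way, the symbol is +1.

1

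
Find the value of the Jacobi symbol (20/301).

Pull out 2^2: since 301 ≡ 5 (mod 8), (2/301) = -1, so (2/301)^2 = +1.
Reciprocity: 5 ≡ 1 and 301 ≡ 1 (mod 4), so (5/301) = +(301/5).
Reduce top mod 5: now compute (1/5).
Reached (1/5) = 1. Collecting the sign flips along the way, the symbol is +1.

1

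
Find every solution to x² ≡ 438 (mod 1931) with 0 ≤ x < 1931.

585, 1346

Since 1931 ≡ 3 (mod 4), a square root of 438 is 438^((1931+1)/4) = 438^483 mod 1931.
Repeated squaring: 438^2≡675, 438^4≡1840, 438^8≡557, 438^16≡1289, 438^32≡861, 438^64≡1748, 438^128≡662, 438^256≡1838 (mod 1931).
438^483 = 438^(256+128+64+32+2+1) ≡ 1346 (mod 1931).
Check: 1346² = 1811716 ≡ 438 (mod 1931). The two roots are 585 and 1346.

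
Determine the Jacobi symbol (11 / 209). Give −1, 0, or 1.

Reciprocity: 11 ≡ 3 and 209 ≡ 1 (mod 4), so (11/209) = +(209/11).
Reduce top mod 11: now compute (0/11).
Top reduces to 0: gcd > 1, so the symbol is 0.

0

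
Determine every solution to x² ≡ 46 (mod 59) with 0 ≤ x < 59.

20, 39

Since 59 ≡ 3 (mod 4), a square root of 46 is 46^((59+1)/4) = 46^15 mod 59.
Repeated squaring: 46^2≡51, 46^4≡5, 46^8≡25 (mod 59).
46^15 = 46^(8+4+2+1) ≡ 20 (mod 59).
Check: 20² = 400 ≡ 46 (mod 59). The two roots are 20 and 39.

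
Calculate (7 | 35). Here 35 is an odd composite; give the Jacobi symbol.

0

Reciprocity: 7 ≡ 3 and 35 ≡ 3 (mod 4), so (7/35) = −(35/7).
Reduce top mod 7: now compute (0/7).
Top reduces to 0: gcd > 1, so the symbol is 0.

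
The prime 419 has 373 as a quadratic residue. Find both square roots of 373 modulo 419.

126, 293

Since 419 ≡ 3 (mod 4), a square root of 373 is 373^((419+1)/4) = 373^105 mod 419.
Repeated squaring: 373^2≡21, 373^4≡22, 373^8≡65, 373^16≡35, 373^32≡387, 373^64≡186 (mod 419).
373^105 = 373^(64+32+8+1) ≡ 293 (mod 419).
Check: 293² = 85849 ≡ 373 (mod 419). The two roots are 126 and 293.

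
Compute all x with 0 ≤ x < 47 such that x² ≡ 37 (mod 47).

15, 32

Since 47 ≡ 3 (mod 4), a square root of 37 is 37^((47+1)/4) = 37^12 mod 47.
Repeated squaring: 37^2≡6, 37^4≡36, 37^8≡27 (mod 47).
37^12 = 37^(8+4) ≡ 32 (mod 47).
Check: 32² = 1024 ≡ 37 (mod 47). The two roots are 15 and 32.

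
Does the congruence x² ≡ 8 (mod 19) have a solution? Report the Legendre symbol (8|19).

Euler's criterion: (8/19) ≡ 8^9 (mod 19).
8^2 ≡ 7 (mod 19)
8^4 ≡ 11 (mod 19)
8^8 ≡ 7 (mod 19)
8^9 = 8^(8+1) ≡ 18 (mod 19).
Result is 18 ≡ −1, so (8/19) = −1.

-1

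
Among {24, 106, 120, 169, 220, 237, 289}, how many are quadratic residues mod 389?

(24/389) = +1 → QR.
(106/389) = +1 → QR.
(120/389) = +1 → QR.
(169/389) = +1 → QR.
(220/389) = +1 → QR.
(237/389) = -1 → non-residue.
(289/389) = +1 → QR.
Total quadratic residues among the 7: 6.

6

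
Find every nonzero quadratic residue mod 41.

Square k = 1,…,20 (k and 41−k give the same square):
1²=1, 2²=4, 3²=9, 4²=16, 5²=25, 6²=36, 7²≡8, 8²≡23, 9²≡40, 10²≡18, 11²≡39, 12²≡21, 13²≡5, 14²≡32, 15²≡20, 16²≡10, 17²≡2, 18²≡37, 19²≡33, 20²≡31 (mod 41).
So the quadratic residues mod 41 are {1, 2, 4, 5, 8, 9, 10, 16, 18, 20, 21, 23, 25, 31, 32, 33, 36, 37, 39, 40}.

1 2 4 5 8 9 10 16 18 20 21 23 25 31 32 33 36 37 39 40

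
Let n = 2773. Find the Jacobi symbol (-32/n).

First reduce: -32 ≡ 2741 (mod 2773).
Reciprocity: 2741 ≡ 1 and 2773 ≡ 1 (mod 4), so (2741/2773) = +(2773/2741).
Reduce top mod 2741: now compute (32/2741).
Pull out 2^5: since 2741 ≡ 5 (mod 8), (2/2741) = -1, so (2/2741)^5 = -1.
Reached (1/2741) = 1. Collecting the sign flips along the way, the symbol is -1.

-1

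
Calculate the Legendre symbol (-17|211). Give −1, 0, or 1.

Euler's criterion: (-17/211) ≡ 194^105 (mod 211).
194^2 ≡ 78 (mod 211)
194^4 ≡ 176 (mod 211)
194^8 ≡ 170 (mod 211)
194^16 ≡ 204 (mod 211)
194^32 ≡ 49 (mod 211)
194^64 ≡ 80 (mod 211)
194^105 = 194^(64+32+8+1) ≡ 1 (mod 211).
Result is 1, so (-17/211) = 1.

1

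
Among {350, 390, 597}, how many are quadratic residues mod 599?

1

(350/599) = -1 → non-residue.
(390/599) = +1 → QR.
(597/599) = -1 → non-residue.
Total quadratic residues among the 3: 1.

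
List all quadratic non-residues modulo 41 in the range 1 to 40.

Square k = 1,…,20 (k and 41−k give the same square):
1²=1, 2²=4, 3²=9, 4²=16, 5²=25, 6²=36, 7²≡8, 8²≡23, 9²≡40, 10²≡18, 11²≡39, 12²≡21, 13²≡5, 14²≡32, 15²≡20, 16²≡10, 17²≡2, 18²≡37, 19²≡33, 20²≡31 (mod 41).
The residues are {1, 2, 4, 5, 8, 9, 10, 16, 18, 20, 21, 23, 25, 31, 32, 33, 36, 37, 39, 40}; the non-residues are the remaining 20 nonzero classes.

3,6,7,11,12,13,14,15,17,19,22,24,26,27,28,29,30,34,35,38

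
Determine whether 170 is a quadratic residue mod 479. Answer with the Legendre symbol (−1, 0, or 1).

-1

Euler's criterion: (170/479) ≡ 170^239 (mod 479).
170^2 ≡ 160 (mod 479)
170^4 ≡ 213 (mod 479)
170^8 ≡ 343 (mod 479)
170^16 ≡ 294 (mod 479)
170^32 ≡ 216 (mod 479)
170^64 ≡ 193 (mod 479)
170^128 ≡ 366 (mod 479)
170^239 = 170^(128+64+32+8+4+2+1) ≡ 478 (mod 479).
Result is 478 ≡ −1, so (170/479) = −1.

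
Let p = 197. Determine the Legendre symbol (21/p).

-1

Reciprocity: 21 ≡ 1 and 197 ≡ 1 (mod 4), so (21/197) = +(197/21).
Reduce top mod 21: now compute (8/21).
Pull out 2^3: since 21 ≡ 5 (mod 8), (2/21) = -1, so (2/21)^3 = -1.
Reached (1/21) = 1. Collecting the sign flips along the way, the symbol is -1.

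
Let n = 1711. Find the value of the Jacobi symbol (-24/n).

1

First reduce: -24 ≡ 1687 (mod 1711).
Reciprocity: 1687 ≡ 3 and 1711 ≡ 3 (mod 4), so (1687/1711) = −(1711/1687).
Reduce top mod 1687: now compute (24/1687).
Pull out 2^3: since 1687 ≡ 7 (mod 8), (2/1687) = +1, so (2/1687)^3 = +1.
Reciprocity: 3 ≡ 3 and 1687 ≡ 3 (mod 4), so (3/1687) = −(1687/3).
Reduce top mod 3: now compute (1/3).
Reached (1/3) = 1. Collecting the sign flips along the way, the symbol is +1.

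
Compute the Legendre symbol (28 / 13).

First reduce: 28 ≡ 2 (mod 13).
Pull out 2: since 13 ≡ 5 (mod 8), (2/13) = -1.
Reached (1/13) = 1. Collecting the sign flips along the way, the symbol is -1.

-1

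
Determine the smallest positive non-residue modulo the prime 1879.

(2/1879) = +1, so 2 is a residue.
(3/1879) = −1, so 3 is the smallest positive non-residue mod 1879.

3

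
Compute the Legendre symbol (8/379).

-1

Pull out 2^3: since 379 ≡ 3 (mod 8), (2/379) = -1, so (2/379)^3 = -1.
Reached (1/379) = 1. Collecting the sign flips along the way, the symbol is -1.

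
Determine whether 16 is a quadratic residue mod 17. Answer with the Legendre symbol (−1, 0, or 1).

1

Pull out 2^4: since 17 ≡ 1 (mod 8), (2/17) = +1, so (2/17)^4 = +1.
Reached (1/17) = 1. Collecting the sign flips along the way, the symbol is +1.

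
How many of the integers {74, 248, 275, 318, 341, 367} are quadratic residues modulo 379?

(74/379) = -1 → non-residue.
(248/379) = +1 → QR.
(275/379) = -1 → non-residue.
(318/379) = -1 → non-residue.
(341/379) = +1 → QR.
(367/379) = +1 → QR.
Total quadratic residues among the 6: 3.

3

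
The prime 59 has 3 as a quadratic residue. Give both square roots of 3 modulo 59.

Since 59 ≡ 3 (mod 4), a square root of 3 is 3^((59+1)/4) = 3^15 mod 59.
Repeated squaring: 3^2≡9, 3^4≡22, 3^8≡12 (mod 59).
3^15 = 3^(8+4+2+1) ≡ 48 (mod 59).
Check: 48² = 2304 ≡ 3 (mod 59). The two roots are 11 and 48.

11, 48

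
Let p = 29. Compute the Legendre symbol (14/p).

Pull out 2: since 29 ≡ 5 (mod 8), (2/29) = -1.
Reciprocity: 7 ≡ 3 and 29 ≡ 1 (mod 4), so (7/29) = +(29/7).
Reduce top mod 7: now compute (1/7).
Reached (1/7) = 1. Collecting the sign flips along the way, the symbol is -1.

-1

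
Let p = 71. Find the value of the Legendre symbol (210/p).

First reduce: 210 ≡ 68 (mod 71).
Pull out 2^2: since 71 ≡ 7 (mod 8), (2/71) = +1, so (2/71)^2 = +1.
Reciprocity: 17 ≡ 1 and 71 ≡ 3 (mod 4), so (17/71) = +(71/17).
Reduce top mod 17: now compute (3/17).
Reciprocity: 3 ≡ 3 and 17 ≡ 1 (mod 4), so (3/17) = +(17/3).
Reduce top mod 3: now compute (2/3).
Pull out 2: since 3 ≡ 3 (mod 8), (2/3) = -1.
Reached (1/3) = 1. Collecting the sign flips along the way, the symbol is -1.

-1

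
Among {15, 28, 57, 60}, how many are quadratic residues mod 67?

2

(15/67) = +1 → QR.
(28/67) = -1 → non-residue.
(57/67) = -1 → non-residue.
(60/67) = +1 → QR.
Total quadratic residues among the 4: 2.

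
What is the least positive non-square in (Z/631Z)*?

(2/631) = +1, so 2 is a residue.
(3/631) = −1, so 3 is the smallest positive non-residue mod 631.

3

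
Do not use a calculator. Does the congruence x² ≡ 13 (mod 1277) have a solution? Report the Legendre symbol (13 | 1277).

1

Reciprocity: 13 ≡ 1 and 1277 ≡ 1 (mod 4), so (13/1277) = +(1277/13).
Reduce top mod 13: now compute (3/13).
Reciprocity: 3 ≡ 3 and 13 ≡ 1 (mod 4), so (3/13) = +(13/3).
Reduce top mod 3: now compute (1/3).
Reached (1/3) = 1. Collecting the sign flips along the way, the symbol is +1.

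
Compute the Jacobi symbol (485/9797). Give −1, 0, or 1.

0

Reciprocity: 485 ≡ 1 and 9797 ≡ 1 (mod 4), so (485/9797) = +(9797/485).
Reduce top mod 485: now compute (97/485).
Reciprocity: 97 ≡ 1 and 485 ≡ 1 (mod 4), so (97/485) = +(485/97).
Reduce top mod 97: now compute (0/97).
Top reduces to 0: gcd > 1, so the symbol is 0.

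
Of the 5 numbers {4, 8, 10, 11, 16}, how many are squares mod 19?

(4/19) = +1 → QR.
(8/19) = -1 → non-residue.
(10/19) = -1 → non-residue.
(11/19) = +1 → QR.
(16/19) = +1 → QR.
Total quadratic residues among the 5: 3.

3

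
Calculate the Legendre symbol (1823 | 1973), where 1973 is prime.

Reciprocity: 1823 ≡ 3 and 1973 ≡ 1 (mod 4), so (1823/1973) = +(1973/1823).
Reduce top mod 1823: now compute (150/1823).
Pull out 2: since 1823 ≡ 7 (mod 8), (2/1823) = +1.
Reciprocity: 75 ≡ 3 and 1823 ≡ 3 (mod 4), so (75/1823) = −(1823/75).
Reduce top mod 75: now compute (23/75).
Reciprocity: 23 ≡ 3 and 75 ≡ 3 (mod 4), so (23/75) = −(75/23).
Reduce top mod 23: now compute (6/23).
Pull out 2: since 23 ≡ 7 (mod 8), (2/23) = +1.
Reciprocity: 3 ≡ 3 and 23 ≡ 3 (mod 4), so (3/23) = −(23/3).
Reduce top mod 3: now compute (2/3).
Pull out 2: since 3 ≡ 3 (mod 8), (2/3) = -1.
Reached (1/3) = 1. Collecting the sign flips along the way, the symbol is +1.

1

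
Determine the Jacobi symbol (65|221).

Reciprocity: 65 ≡ 1 and 221 ≡ 1 (mod 4), so (65/221) = +(221/65).
Reduce top mod 65: now compute (26/65).
Pull out 2: since 65 ≡ 1 (mod 8), (2/65) = +1.
Reciprocity: 13 ≡ 1 and 65 ≡ 1 (mod 4), so (13/65) = +(65/13).
Reduce top mod 13: now compute (0/13).
Top reduces to 0: gcd > 1, so the symbol is 0.

0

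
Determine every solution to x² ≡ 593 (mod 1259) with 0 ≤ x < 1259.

Since 1259 ≡ 3 (mod 4), a square root of 593 is 593^((1259+1)/4) = 593^315 mod 1259.
Repeated squaring: 593^2≡388, 593^4≡723, 593^8≡244, 593^16≡363, 593^32≡833, 593^64≡180, 593^128≡925, 593^256≡764 (mod 1259).
593^315 = 593^(256+32+16+8+2+1) ≡ 718 (mod 1259).
Check: 718² = 515524 ≡ 593 (mod 1259). The two roots are 541 and 718.

541, 718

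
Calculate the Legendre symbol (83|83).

First reduce: 83 ≡ 0 (mod 83).
Top reduces to 0: gcd > 1, so the symbol is 0.

0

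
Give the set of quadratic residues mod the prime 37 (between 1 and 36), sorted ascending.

1, 3, 4, 7, 9, 10, 11, 12, 16, 21, 25, 26, 27, 28, 30, 33, 34, 36

Square k = 1,…,18 (k and 37−k give the same square):
1²=1, 2²=4, 3²=9, 4²=16, 5²=25, 6²=36, 7²≡12, 8²≡27, 9²≡7, 10²≡26, 11²≡10, 12²≡33, 13²≡21, 14²≡11, 15²≡3, 16²≡34, 17²≡30, 18²≡28 (mod 37).
So the quadratic residues mod 37 are {1, 3, 4, 7, 9, 10, 11, 12, 16, 21, 25, 26, 27, 28, 30, 33, 34, 36}.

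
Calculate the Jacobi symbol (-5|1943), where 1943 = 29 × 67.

1

First reduce: -5 ≡ 1938 (mod 1943).
Pull out 2: since 1943 ≡ 7 (mod 8), (2/1943) = +1.
Reciprocity: 969 ≡ 1 and 1943 ≡ 3 (mod 4), so (969/1943) = +(1943/969).
Reduce top mod 969: now compute (5/969).
Reciprocity: 5 ≡ 1 and 969 ≡ 1 (mod 4), so (5/969) = +(969/5).
Reduce top mod 5: now compute (4/5).
Pull out 2^2: since 5 ≡ 5 (mod 8), (2/5) = -1, so (2/5)^2 = +1.
Reached (1/5) = 1. Collecting the sign flips along the way, the symbol is +1.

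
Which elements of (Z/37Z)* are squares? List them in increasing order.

Square k = 1,…,18 (k and 37−k give the same square):
1²=1, 2²=4, 3²=9, 4²=16, 5²=25, 6²=36, 7²≡12, 8²≡27, 9²≡7, 10²≡26, 11²≡10, 12²≡33, 13²≡21, 14²≡11, 15²≡3, 16²≡34, 17²≡30, 18²≡28 (mod 37).
So the quadratic residues mod 37 are {1, 3, 4, 7, 9, 10, 11, 12, 16, 21, 25, 26, 27, 28, 30, 33, 34, 36}.

1,3,4,7,9,10,11,12,16,21,25,26,27,28,30,33,34,36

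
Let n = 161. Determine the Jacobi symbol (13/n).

-1

Reciprocity: 13 ≡ 1 and 161 ≡ 1 (mod 4), so (13/161) = +(161/13).
Reduce top mod 13: now compute (5/13).
Reciprocity: 5 ≡ 1 and 13 ≡ 1 (mod 4), so (5/13) = +(13/5).
Reduce top mod 5: now compute (3/5).
Reciprocity: 3 ≡ 3 and 5 ≡ 1 (mod 4), so (3/5) = +(5/3).
Reduce top mod 3: now compute (2/3).
Pull out 2: since 3 ≡ 3 (mod 8), (2/3) = -1.
Reached (1/3) = 1. Collecting the sign flips along the way, the symbol is -1.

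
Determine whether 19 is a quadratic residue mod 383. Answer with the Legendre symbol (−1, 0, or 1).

1

Reciprocity: 19 ≡ 3 and 383 ≡ 3 (mod 4), so (19/383) = −(383/19).
Reduce top mod 19: now compute (3/19).
Reciprocity: 3 ≡ 3 and 19 ≡ 3 (mod 4), so (3/19) = −(19/3).
Reduce top mod 3: now compute (1/3).
Reached (1/3) = 1. Collecting the sign flips along the way, the symbol is +1.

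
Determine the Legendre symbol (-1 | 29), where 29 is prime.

1

First reduce: -1 ≡ 28 (mod 29).
Pull out 2^2: since 29 ≡ 5 (mod 8), (2/29) = -1, so (2/29)^2 = +1.
Reciprocity: 7 ≡ 3 and 29 ≡ 1 (mod 4), so (7/29) = +(29/7).
Reduce top mod 7: now compute (1/7).
Reached (1/7) = 1. Collecting the sign flips along the way, the symbol is +1.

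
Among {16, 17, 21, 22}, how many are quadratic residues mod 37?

2

(16/37) = +1 → QR.
(17/37) = -1 → non-residue.
(21/37) = +1 → QR.
(22/37) = -1 → non-residue.
Total quadratic residues among the 4: 2.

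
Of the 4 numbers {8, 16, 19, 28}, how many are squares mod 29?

2

(8/29) = -1 → non-residue.
(16/29) = +1 → QR.
(19/29) = -1 → non-residue.
(28/29) = +1 → QR.
Total quadratic residues among the 4: 2.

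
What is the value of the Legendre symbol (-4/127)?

-1

First reduce: -4 ≡ 123 (mod 127).
Reciprocity: 123 ≡ 3 and 127 ≡ 3 (mod 4), so (123/127) = −(127/123).
Reduce top mod 123: now compute (4/123).
Pull out 2^2: since 123 ≡ 3 (mod 8), (2/123) = -1, so (2/123)^2 = +1.
Reached (1/123) = 1. Collecting the sign flips along the way, the symbol is -1.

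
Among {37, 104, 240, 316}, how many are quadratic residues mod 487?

(37/487) = -1 → non-residue.
(104/487) = -1 → non-residue.
(240/487) = +1 → QR.
(316/487) = -1 → non-residue.
Total quadratic residues among the 4: 1.

1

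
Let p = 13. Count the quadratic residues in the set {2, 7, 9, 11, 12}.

(2/13) = -1 → non-residue.
(7/13) = -1 → non-residue.
(9/13) = +1 → QR.
(11/13) = -1 → non-residue.
(12/13) = +1 → QR.
Total quadratic residues among the 5: 2.

2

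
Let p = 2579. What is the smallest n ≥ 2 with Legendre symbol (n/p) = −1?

2

(2/2579) = −1, so 2 is the smallest positive non-residue mod 2579.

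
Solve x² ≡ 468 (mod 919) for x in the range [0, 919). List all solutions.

Since 919 ≡ 3 (mod 4), a square root of 468 is 468^((919+1)/4) = 468^230 mod 919.
Repeated squaring: 468^2≡302, 468^4≡223, 468^8≡103, 468^16≡500, 468^32≡32, 468^64≡105, 468^128≡916 (mod 919).
468^230 = 468^(128+64+32+4+2) ≡ 159 (mod 919).
Check: 159² = 25281 ≡ 468 (mod 919). The two roots are 159 and 760.

159, 760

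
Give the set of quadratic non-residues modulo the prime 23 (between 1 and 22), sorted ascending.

Square k = 1,…,11 (k and 23−k give the same square):
1²=1, 2²=4, 3²=9, 4²=16, 5²≡2, 6²≡13, 7²≡3, 8²≡18, 9²≡12, 10²≡8, 11²≡6 (mod 23).
The residues are {1, 2, 3, 4, 6, 8, 9, 12, 13, 16, 18}; the non-residues are the remaining 11 nonzero classes.

5, 7, 10, 11, 14, 15, 17, 19, 20, 21, 22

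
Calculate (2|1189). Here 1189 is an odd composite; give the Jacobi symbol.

Pull out 2: since 1189 ≡ 5 (mod 8), (2/1189) = -1.
Reached (1/1189) = 1. Collecting the sign flips along the way, the symbol is -1.

-1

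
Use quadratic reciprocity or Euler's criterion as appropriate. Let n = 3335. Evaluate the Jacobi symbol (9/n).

Reciprocity: 9 ≡ 1 and 3335 ≡ 3 (mod 4), so (9/3335) = +(3335/9).
Reduce top mod 9: now compute (5/9).
Reciprocity: 5 ≡ 1 and 9 ≡ 1 (mod 4), so (5/9) = +(9/5).
Reduce top mod 5: now compute (4/5).
Pull out 2^2: since 5 ≡ 5 (mod 8), (2/5) = -1, so (2/5)^2 = +1.
Reached (1/5) = 1. Collecting the sign flips along the way, the symbol is +1.

1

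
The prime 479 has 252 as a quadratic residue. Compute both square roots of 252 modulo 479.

Since 479 ≡ 3 (mod 4), a square root of 252 is 252^((479+1)/4) = 252^120 mod 479.
Repeated squaring: 252^2≡276, 252^4≡15, 252^8≡225, 252^16≡330, 252^32≡167, 252^64≡107 (mod 479).
252^120 = 252^(64+32+16+8) ≡ 251 (mod 479).
Check: 251² = 63001 ≡ 252 (mod 479). The two roots are 228 and 251.

228, 251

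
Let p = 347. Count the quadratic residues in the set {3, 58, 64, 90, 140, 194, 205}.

(3/347) = +1 → QR.
(58/347) = -1 → non-residue.
(64/347) = +1 → QR.
(90/347) = +1 → QR.
(140/347) = +1 → QR.
(194/347) = +1 → QR.
(205/347) = +1 → QR.
Total quadratic residues among the 7: 6.

6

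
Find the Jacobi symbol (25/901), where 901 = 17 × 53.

Reciprocity: 25 ≡ 1 and 901 ≡ 1 (mod 4), so (25/901) = +(901/25).
Reduce top mod 25: now compute (1/25).
Reached (1/25) = 1. Collecting the sign flips along the way, the symbol is +1.

1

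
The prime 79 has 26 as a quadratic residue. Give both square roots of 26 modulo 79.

Since 79 ≡ 3 (mod 4), a square root of 26 is 26^((79+1)/4) = 26^20 mod 79.
Repeated squaring: 26^2≡44, 26^4≡40, 26^8≡20, 26^16≡5 (mod 79).
26^20 = 26^(16+4) ≡ 42 (mod 79).
Check: 42² = 1764 ≡ 26 (mod 79). The two roots are 37 and 42.

37, 42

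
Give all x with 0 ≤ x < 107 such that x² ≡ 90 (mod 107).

Since 107 ≡ 3 (mod 4), a square root of 90 is 90^((107+1)/4) = 90^27 mod 107.
Repeated squaring: 90^2≡75, 90^4≡61, 90^8≡83, 90^16≡41 (mod 107).
90^27 = 90^(16+8+2+1) ≡ 25 (mod 107).
Check: 25² = 625 ≡ 90 (mod 107). The two roots are 25 and 82.

25, 82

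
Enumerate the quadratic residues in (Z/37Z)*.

Square k = 1,…,18 (k and 37−k give the same square):
1²=1, 2²=4, 3²=9, 4²=16, 5²=25, 6²=36, 7²≡12, 8²≡27, 9²≡7, 10²≡26, 11²≡10, 12²≡33, 13²≡21, 14²≡11, 15²≡3, 16²≡34, 17²≡30, 18²≡28 (mod 37).
So the quadratic residues mod 37 are {1, 3, 4, 7, 9, 10, 11, 12, 16, 21, 25, 26, 27, 28, 30, 33, 34, 36}.

1, 3, 4, 7, 9, 10, 11, 12, 16, 21, 25, 26, 27, 28, 30, 33, 34, 36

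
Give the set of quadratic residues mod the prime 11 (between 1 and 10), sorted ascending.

Square k = 1,…,5 (k and 11−k give the same square):
1²=1, 2²=4, 3²=9, 4²≡5, 5²≡3 (mod 11).
So the quadratic residues mod 11 are {1, 3, 4, 5, 9}.

1,3,4,5,9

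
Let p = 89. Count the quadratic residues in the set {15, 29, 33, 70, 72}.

1

(15/89) = -1 → non-residue.
(29/89) = -1 → non-residue.
(33/89) = -1 → non-residue.
(70/89) = -1 → non-residue.
(72/89) = +1 → QR.
Total quadratic residues among the 5: 1.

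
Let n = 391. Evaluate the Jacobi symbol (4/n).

1

Pull out 2^2: since 391 ≡ 7 (mod 8), (2/391) = +1, so (2/391)^2 = +1.
Reached (1/391) = 1. Collecting the sign flips along the way, the symbol is +1.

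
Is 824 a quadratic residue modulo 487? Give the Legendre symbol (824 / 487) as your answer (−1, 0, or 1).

First reduce: 824 ≡ 337 (mod 487).
Reciprocity: 337 ≡ 1 and 487 ≡ 3 (mod 4), so (337/487) = +(487/337).
Reduce top mod 337: now compute (150/337).
Pull out 2: since 337 ≡ 1 (mod 8), (2/337) = +1.
Reciprocity: 75 ≡ 3 and 337 ≡ 1 (mod 4), so (75/337) = +(337/75).
Reduce top mod 75: now compute (37/75).
Reciprocity: 37 ≡ 1 and 75 ≡ 3 (mod 4), so (37/75) = +(75/37).
Reduce top mod 37: now compute (1/37).
Reached (1/37) = 1. Collecting the sign flips along the way, the symbol is +1.

1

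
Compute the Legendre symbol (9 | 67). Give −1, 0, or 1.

1

Euler's criterion: (9/67) ≡ 9^33 (mod 67).
9^2 ≡ 14 (mod 67)
9^4 ≡ 62 (mod 67)
9^8 ≡ 25 (mod 67)
9^16 ≡ 22 (mod 67)
9^32 ≡ 15 (mod 67)
9^33 = 9^(32+1) ≡ 1 (mod 67).
Result is 1, so (9/67) = 1.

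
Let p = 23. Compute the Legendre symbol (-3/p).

-1

Euler's criterion: (-3/23) ≡ 20^11 (mod 23).
20^2 ≡ 9 (mod 23)
20^4 ≡ 12 (mod 23)
20^8 ≡ 6 (mod 23)
20^11 = 20^(8+2+1) ≡ 22 (mod 23).
Result is 22 ≡ −1, so (-3/23) = −1.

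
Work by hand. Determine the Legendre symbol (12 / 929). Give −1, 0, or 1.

Euler's criterion: (12/929) ≡ 12^464 (mod 929).
12^2 ≡ 144 (mod 929)
12^4 ≡ 298 (mod 929)
12^8 ≡ 549 (mod 929)
12^16 ≡ 405 (mod 929)
12^32 ≡ 521 (mod 929)
12^64 ≡ 173 (mod 929)
12^128 ≡ 201 (mod 929)
12^256 ≡ 454 (mod 929)
12^464 = 12^(256+128+64+16) ≡ 928 (mod 929).
Result is 928 ≡ −1, so (12/929) = −1.

-1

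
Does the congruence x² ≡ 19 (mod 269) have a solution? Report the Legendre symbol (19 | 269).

-1

Reciprocity: 19 ≡ 3 and 269 ≡ 1 (mod 4), so (19/269) = +(269/19).
Reduce top mod 19: now compute (3/19).
Reciprocity: 3 ≡ 3 and 19 ≡ 3 (mod 4), so (3/19) = −(19/3).
Reduce top mod 3: now compute (1/3).
Reached (1/3) = 1. Collecting the sign flips along the way, the symbol is -1.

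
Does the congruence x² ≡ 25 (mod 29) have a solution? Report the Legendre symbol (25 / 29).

1

Reciprocity: 25 ≡ 1 and 29 ≡ 1 (mod 4), so (25/29) = +(29/25).
Reduce top mod 25: now compute (4/25).
Pull out 2^2: since 25 ≡ 1 (mod 8), (2/25) = +1, so (2/25)^2 = +1.
Reached (1/25) = 1. Collecting the sign flips along the way, the symbol is +1.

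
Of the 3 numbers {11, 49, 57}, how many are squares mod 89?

3

(11/89) = +1 → QR.
(49/89) = +1 → QR.
(57/89) = +1 → QR.
Total quadratic residues among the 3: 3.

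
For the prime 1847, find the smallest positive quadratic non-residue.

(2/1847) = +1, so 2 is a residue.
(3/1847) = +1, so 3 is a residue.
(4/1847) = +1, so 4 is a residue.
(5/1847) = −1, so 5 is the smallest positive non-residue mod 1847.

5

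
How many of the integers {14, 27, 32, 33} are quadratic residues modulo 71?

2

(14/71) = -1 → non-residue.
(27/71) = +1 → QR.
(32/71) = +1 → QR.
(33/71) = -1 → non-residue.
Total quadratic residues among the 4: 2.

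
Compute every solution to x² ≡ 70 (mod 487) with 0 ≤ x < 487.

94, 393

Since 487 ≡ 3 (mod 4), a square root of 70 is 70^((487+1)/4) = 70^122 mod 487.
Repeated squaring: 70^2≡30, 70^4≡413, 70^8≡119, 70^16≡38, 70^32≡470, 70^64≡289 (mod 487).
70^122 = 70^(64+32+16+8+2) ≡ 393 (mod 487).
Check: 393² = 154449 ≡ 70 (mod 487). The two roots are 94 and 393.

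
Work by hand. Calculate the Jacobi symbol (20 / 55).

0

Pull out 2^2: since 55 ≡ 7 (mod 8), (2/55) = +1, so (2/55)^2 = +1.
Reciprocity: 5 ≡ 1 and 55 ≡ 3 (mod 4), so (5/55) = +(55/5).
Reduce top mod 5: now compute (0/5).
Top reduces to 0: gcd > 1, so the symbol is 0.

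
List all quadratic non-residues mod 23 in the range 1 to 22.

5,7,10,11,14,15,17,19,20,21,22

Square k = 1,…,11 (k and 23−k give the same square):
1²=1, 2²=4, 3²=9, 4²=16, 5²≡2, 6²≡13, 7²≡3, 8²≡18, 9²≡12, 10²≡8, 11²≡6 (mod 23).
The residues are {1, 2, 3, 4, 6, 8, 9, 12, 13, 16, 18}; the non-residues are the remaining 11 nonzero classes.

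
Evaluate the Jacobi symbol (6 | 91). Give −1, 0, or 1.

Pull out 2: since 91 ≡ 3 (mod 8), (2/91) = -1.
Reciprocity: 3 ≡ 3 and 91 ≡ 3 (mod 4), so (3/91) = −(91/3).
Reduce top mod 3: now compute (1/3).
Reached (1/3) = 1. Collecting the sign flips along the way, the symbol is +1.

1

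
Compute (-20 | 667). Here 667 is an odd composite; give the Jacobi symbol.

First reduce: -20 ≡ 647 (mod 667).
Reciprocity: 647 ≡ 3 and 667 ≡ 3 (mod 4), so (647/667) = −(667/647).
Reduce top mod 647: now compute (20/647).
Pull out 2^2: since 647 ≡ 7 (mod 8), (2/647) = +1, so (2/647)^2 = +1.
Reciprocity: 5 ≡ 1 and 647 ≡ 3 (mod 4), so (5/647) = +(647/5).
Reduce top mod 5: now compute (2/5).
Pull out 2: since 5 ≡ 5 (mod 8), (2/5) = -1.
Reached (1/5) = 1. Collecting the sign flips along the way, the symbol is +1.

1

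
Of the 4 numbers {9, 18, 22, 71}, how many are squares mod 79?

(9/79) = +1 → QR.
(18/79) = +1 → QR.
(22/79) = +1 → QR.
(71/79) = -1 → non-residue.
Total quadratic residues among the 4: 3.

3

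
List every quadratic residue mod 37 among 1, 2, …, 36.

1 3 4 7 9 10 11 12 16 21 25 26 27 28 30 33 34 36

Square k = 1,…,18 (k and 37−k give the same square):
1²=1, 2²=4, 3²=9, 4²=16, 5²=25, 6²=36, 7²≡12, 8²≡27, 9²≡7, 10²≡26, 11²≡10, 12²≡33, 13²≡21, 14²≡11, 15²≡3, 16²≡34, 17²≡30, 18²≡28 (mod 37).
So the quadratic residues mod 37 are {1, 3, 4, 7, 9, 10, 11, 12, 16, 21, 25, 26, 27, 28, 30, 33, 34, 36}.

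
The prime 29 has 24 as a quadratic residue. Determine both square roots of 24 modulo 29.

29 ≡ 1 (mod 4), so we find a root by search.
Trying successive values, 13² = 169 ≡ 24 (mod 29). The other root is 29 − 13 = 16.

13, 16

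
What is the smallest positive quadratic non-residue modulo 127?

(2/127) = +1, so 2 is a residue.
(3/127) = −1, so 3 is the smallest positive non-residue mod 127.

3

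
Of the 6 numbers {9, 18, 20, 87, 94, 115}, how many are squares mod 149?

2

(9/149) = +1 → QR.
(18/149) = -1 → non-residue.
(20/149) = +1 → QR.
(87/149) = -1 → non-residue.
(94/149) = -1 → non-residue.
(115/149) = -1 → non-residue.
Total quadratic residues among the 6: 2.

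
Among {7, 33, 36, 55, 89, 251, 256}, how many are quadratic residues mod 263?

4

(7/263) = -1 → non-residue.
(33/263) = +1 → QR.
(36/263) = +1 → QR.
(55/263) = -1 → non-residue.
(89/263) = +1 → QR.
(251/263) = -1 → non-residue.
(256/263) = +1 → QR.
Total quadratic residues among the 7: 4.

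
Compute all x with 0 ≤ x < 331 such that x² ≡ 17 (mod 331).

Since 331 ≡ 3 (mod 4), a square root of 17 is 17^((331+1)/4) = 17^83 mod 331.
Repeated squaring: 17^2≡289, 17^4≡109, 17^8≡296, 17^16≡232, 17^32≡202, 17^64≡91 (mod 331).
17^83 = 17^(64+16+2+1) ≡ 103 (mod 331).
Check: 103² = 10609 ≡ 17 (mod 331). The two roots are 103 and 228.

103, 228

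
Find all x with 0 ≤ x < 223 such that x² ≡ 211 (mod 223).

Since 223 ≡ 3 (mod 4), a square root of 211 is 211^((223+1)/4) = 211^56 mod 223.
Repeated squaring: 211^2≡144, 211^4≡220, 211^8≡9, 211^16≡81, 211^32≡94 (mod 223).
211^56 = 211^(32+16+8) ≡ 65 (mod 223).
Check: 65² = 4225 ≡ 211 (mod 223). The two roots are 65 and 158.

65, 158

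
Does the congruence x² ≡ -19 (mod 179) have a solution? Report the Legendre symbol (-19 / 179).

-1

First reduce: -19 ≡ 160 (mod 179).
Pull out 2^5: since 179 ≡ 3 (mod 8), (2/179) = -1, so (2/179)^5 = -1.
Reciprocity: 5 ≡ 1 and 179 ≡ 3 (mod 4), so (5/179) = +(179/5).
Reduce top mod 5: now compute (4/5).
Pull out 2^2: since 5 ≡ 5 (mod 8), (2/5) = -1, so (2/5)^2 = +1.
Reached (1/5) = 1. Collecting the sign flips along the way, the symbol is -1.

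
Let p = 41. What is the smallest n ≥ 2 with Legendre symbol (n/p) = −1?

(2/41) = +1, so 2 is a residue.
(3/41) = −1, so 3 is the smallest positive non-residue mod 41.

3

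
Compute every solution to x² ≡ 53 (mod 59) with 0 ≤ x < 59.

Since 59 ≡ 3 (mod 4), a square root of 53 is 53^((59+1)/4) = 53^15 mod 59.
Repeated squaring: 53^2≡36, 53^4≡57, 53^8≡4 (mod 59).
53^15 = 53^(8+4+2+1) ≡ 17 (mod 59).
Check: 17² = 289 ≡ 53 (mod 59). The two roots are 17 and 42.

17, 42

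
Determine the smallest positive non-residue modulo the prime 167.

5

(2/167) = +1, so 2 is a residue.
(3/167) = +1, so 3 is a residue.
(4/167) = +1, so 4 is a residue.
(5/167) = −1, so 5 is the smallest positive non-residue mod 167.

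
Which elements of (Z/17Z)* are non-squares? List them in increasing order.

Square k = 1,…,8 (k and 17−k give the same square):
1²=1, 2²=4, 3²=9, 4²=16, 5²≡8, 6²≡2, 7²≡15, 8²≡13 (mod 17).
The residues are {1, 2, 4, 8, 9, 13, 15, 16}; the non-residues are the remaining 8 nonzero classes.

3 5 6 7 10 11 12 14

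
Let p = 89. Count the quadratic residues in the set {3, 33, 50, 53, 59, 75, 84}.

3

(3/89) = -1 → non-residue.
(33/89) = -1 → non-residue.
(50/89) = +1 → QR.
(53/89) = +1 → QR.
(59/89) = -1 → non-residue.
(75/89) = -1 → non-residue.
(84/89) = +1 → QR.
Total quadratic residues among the 7: 3.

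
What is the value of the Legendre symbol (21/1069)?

Euler's criterion: (21/1069) ≡ 21^534 (mod 1069).
21^2 ≡ 441 (mod 1069)
21^4 ≡ 992 (mod 1069)
21^8 ≡ 584 (mod 1069)
21^16 ≡ 45 (mod 1069)
21^32 ≡ 956 (mod 1069)
21^64 ≡ 1010 (mod 1069)
21^128 ≡ 274 (mod 1069)
21^256 ≡ 246 (mod 1069)
21^512 ≡ 652 (mod 1069)
21^534 = 21^(512+16+4+2) ≡ 1068 (mod 1069).
Result is 1068 ≡ −1, so (21/1069) = −1.

-1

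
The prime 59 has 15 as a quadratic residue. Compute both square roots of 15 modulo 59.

Since 59 ≡ 3 (mod 4), a square root of 15 is 15^((59+1)/4) = 15^15 mod 59.
Repeated squaring: 15^2≡48, 15^4≡3, 15^8≡9 (mod 59).
15^15 = 15^(8+4+2+1) ≡ 29 (mod 59).
Check: 29² = 841 ≡ 15 (mod 59). The two roots are 29 and 30.

29, 30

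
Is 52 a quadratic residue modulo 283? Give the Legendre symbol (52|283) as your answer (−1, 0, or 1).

1

Euler's criterion: (52/283) ≡ 52^141 (mod 283).
52^2 ≡ 157 (mod 283)
52^4 ≡ 28 (mod 283)
52^8 ≡ 218 (mod 283)
52^16 ≡ 263 (mod 283)
52^32 ≡ 117 (mod 283)
52^64 ≡ 105 (mod 283)
52^128 ≡ 271 (mod 283)
52^141 = 52^(128+8+4+1) ≡ 1 (mod 283).
Result is 1, so (52/283) = 1.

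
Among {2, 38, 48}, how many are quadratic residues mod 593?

2

(2/593) = +1 → QR.
(38/593) = +1 → QR.
(48/593) = -1 → non-residue.
Total quadratic residues among the 3: 2.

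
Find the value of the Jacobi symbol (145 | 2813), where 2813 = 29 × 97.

0

Reciprocity: 145 ≡ 1 and 2813 ≡ 1 (mod 4), so (145/2813) = +(2813/145).
Reduce top mod 145: now compute (58/145).
Pull out 2: since 145 ≡ 1 (mod 8), (2/145) = +1.
Reciprocity: 29 ≡ 1 and 145 ≡ 1 (mod 4), so (29/145) = +(145/29).
Reduce top mod 29: now compute (0/29).
Top reduces to 0: gcd > 1, so the symbol is 0.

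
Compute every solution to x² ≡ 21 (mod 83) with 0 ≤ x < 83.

41, 42

Since 83 ≡ 3 (mod 4), a square root of 21 is 21^((83+1)/4) = 21^21 mod 83.
Repeated squaring: 21^2≡26, 21^4≡12, 21^8≡61, 21^16≡69 (mod 83).
21^21 = 21^(16+4+1) ≡ 41 (mod 83).
Check: 41² = 1681 ≡ 21 (mod 83). The two roots are 41 and 42.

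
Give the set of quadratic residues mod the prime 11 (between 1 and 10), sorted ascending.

1,3,4,5,9

Square k = 1,…,5 (k and 11−k give the same square):
1²=1, 2²=4, 3²=9, 4²≡5, 5²≡3 (mod 11).
So the quadratic residues mod 11 are {1, 3, 4, 5, 9}.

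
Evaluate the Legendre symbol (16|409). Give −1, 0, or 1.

Pull out 2^4: since 409 ≡ 1 (mod 8), (2/409) = +1, so (2/409)^4 = +1.
Reached (1/409) = 1. Collecting the sign flips along the way, the symbol is +1.

1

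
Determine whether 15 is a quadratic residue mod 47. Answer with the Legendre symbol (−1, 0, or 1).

-1

Reciprocity: 15 ≡ 3 and 47 ≡ 3 (mod 4), so (15/47) = −(47/15).
Reduce top mod 15: now compute (2/15).
Pull out 2: since 15 ≡ 7 (mod 8), (2/15) = +1.
Reached (1/15) = 1. Collecting the sign flips along the way, the symbol is -1.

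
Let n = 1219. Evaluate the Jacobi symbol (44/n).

Pull out 2^2: since 1219 ≡ 3 (mod 8), (2/1219) = -1, so (2/1219)^2 = +1.
Reciprocity: 11 ≡ 3 and 1219 ≡ 3 (mod 4), so (11/1219) = −(1219/11).
Reduce top mod 11: now compute (9/11).
Reciprocity: 9 ≡ 1 and 11 ≡ 3 (mod 4), so (9/11) = +(11/9).
Reduce top mod 9: now compute (2/9).
Pull out 2: since 9 ≡ 1 (mod 8), (2/9) = +1.
Reached (1/9) = 1. Collecting the sign flips along the way, the symbol is -1.

-1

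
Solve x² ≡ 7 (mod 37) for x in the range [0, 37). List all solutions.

37 ≡ 1 (mod 4), so we find a root by search.
Trying successive values, 9² = 81 ≡ 7 (mod 37). The other root is 37 − 9 = 28.

9, 28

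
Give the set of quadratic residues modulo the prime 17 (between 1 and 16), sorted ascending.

Square k = 1,…,8 (k and 17−k give the same square):
1²=1, 2²=4, 3²=9, 4²=16, 5²≡8, 6²≡2, 7²≡15, 8²≡13 (mod 17).
So the quadratic residues mod 17 are {1, 2, 4, 8, 9, 13, 15, 16}.

1 2 4 8 9 13 15 16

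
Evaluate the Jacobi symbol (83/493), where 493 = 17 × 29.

1

Reciprocity: 83 ≡ 3 and 493 ≡ 1 (mod 4), so (83/493) = +(493/83).
Reduce top mod 83: now compute (78/83).
Pull out 2: since 83 ≡ 3 (mod 8), (2/83) = -1.
Reciprocity: 39 ≡ 3 and 83 ≡ 3 (mod 4), so (39/83) = −(83/39).
Reduce top mod 39: now compute (5/39).
Reciprocity: 5 ≡ 1 and 39 ≡ 3 (mod 4), so (5/39) = +(39/5).
Reduce top mod 5: now compute (4/5).
Pull out 2^2: since 5 ≡ 5 (mod 8), (2/5) = -1, so (2/5)^2 = +1.
Reached (1/5) = 1. Collecting the sign flips along the way, the symbol is +1.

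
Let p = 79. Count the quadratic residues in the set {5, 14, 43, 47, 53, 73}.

2

(5/79) = +1 → QR.
(14/79) = -1 → non-residue.
(43/79) = -1 → non-residue.
(47/79) = -1 → non-residue.
(53/79) = -1 → non-residue.
(73/79) = +1 → QR.
Total quadratic residues among the 6: 2.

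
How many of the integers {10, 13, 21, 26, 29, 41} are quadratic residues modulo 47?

1

(10/47) = -1 → non-residue.
(13/47) = -1 → non-residue.
(21/47) = +1 → QR.
(26/47) = -1 → non-residue.
(29/47) = -1 → non-residue.
(41/47) = -1 → non-residue.
Total quadratic residues among the 6: 1.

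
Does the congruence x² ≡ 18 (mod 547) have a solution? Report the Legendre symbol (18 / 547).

Pull out 2: since 547 ≡ 3 (mod 8), (2/547) = -1.
Reciprocity: 9 ≡ 1 and 547 ≡ 3 (mod 4), so (9/547) = +(547/9).
Reduce top mod 9: now compute (7/9).
Reciprocity: 7 ≡ 3 and 9 ≡ 1 (mod 4), so (7/9) = +(9/7).
Reduce top mod 7: now compute (2/7).
Pull out 2: since 7 ≡ 7 (mod 8), (2/7) = +1.
Reached (1/7) = 1. Collecting the sign flips along the way, the symbol is -1.

-1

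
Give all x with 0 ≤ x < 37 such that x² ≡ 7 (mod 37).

37 ≡ 1 (mod 4), so we find a root by search.
Trying successive values, 9² = 81 ≡ 7 (mod 37). The other root is 37 − 9 = 28.

9, 28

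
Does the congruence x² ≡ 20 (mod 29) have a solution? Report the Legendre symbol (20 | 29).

Euler's criterion: (20/29) ≡ 20^14 (mod 29).
20^2 ≡ 23 (mod 29)
20^4 ≡ 7 (mod 29)
20^8 ≡ 20 (mod 29)
20^14 = 20^(8+4+2) ≡ 1 (mod 29).
Result is 1, so (20/29) = 1.

1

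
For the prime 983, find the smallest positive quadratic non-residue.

5

(2/983) = +1, so 2 is a residue.
(3/983) = +1, so 3 is a residue.
(4/983) = +1, so 4 is a residue.
(5/983) = −1, so 5 is the smallest positive non-residue mod 983.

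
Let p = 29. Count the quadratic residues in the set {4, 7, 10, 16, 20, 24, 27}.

5

(4/29) = +1 → QR.
(7/29) = +1 → QR.
(10/29) = -1 → non-residue.
(16/29) = +1 → QR.
(20/29) = +1 → QR.
(24/29) = +1 → QR.
(27/29) = -1 → non-residue.
Total quadratic residues among the 7: 5.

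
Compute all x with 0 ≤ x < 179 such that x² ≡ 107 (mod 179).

Since 179 ≡ 3 (mod 4), a square root of 107 is 107^((179+1)/4) = 107^45 mod 179.
Repeated squaring: 107^2≡172, 107^4≡49, 107^8≡74, 107^16≡106, 107^32≡138 (mod 179).
107^45 = 107^(32+8+4+1) ≡ 110 (mod 179).
Check: 110² = 12100 ≡ 107 (mod 179). The two roots are 69 and 110.

69, 110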